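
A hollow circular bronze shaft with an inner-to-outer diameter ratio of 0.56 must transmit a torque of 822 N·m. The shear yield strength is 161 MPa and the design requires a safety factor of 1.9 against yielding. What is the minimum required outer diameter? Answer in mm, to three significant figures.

τ_allow = 161/1.9 = 84.74 MPa.
For a hollow shaft τ = 16T/[πd_o³(1−k⁴)] with k = 0.56, so 1−k⁴ = 0.9017.
d_o³ = 16T/[π τ_allow (1−k⁴)] = 16×822000/(π×84.74×0.9017) = 54790 mm³.
d_o = 37.98 mm.

d_o = 38.0 mm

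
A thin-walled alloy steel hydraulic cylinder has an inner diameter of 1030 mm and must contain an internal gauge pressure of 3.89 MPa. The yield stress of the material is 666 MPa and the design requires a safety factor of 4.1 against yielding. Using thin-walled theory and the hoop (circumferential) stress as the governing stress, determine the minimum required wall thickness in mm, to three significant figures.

t = 12.3 mm

σ_allow = 666/4.1 = 162.4 MPa.
Hoop stress σ_h = pD/(2t), so t = pD/(2σ_allow) = 3.89×1030/(2×162.4) = 12.33 mm.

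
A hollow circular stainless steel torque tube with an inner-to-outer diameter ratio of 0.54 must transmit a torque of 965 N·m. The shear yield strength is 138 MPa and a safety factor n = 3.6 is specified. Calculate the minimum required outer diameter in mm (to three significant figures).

d_o = 51.9 mm

τ_allow = 138/3.6 = 38.33 MPa.
For a hollow shaft τ = 16T/[πd_o³(1−k⁴)] with k = 0.54, so 1−k⁴ = 0.9150.
d_o³ = 16T/[π τ_allow (1−k⁴)] = 16×965000/(π×38.33×0.9150) = 140100 mm³.
d_o = 51.94 mm.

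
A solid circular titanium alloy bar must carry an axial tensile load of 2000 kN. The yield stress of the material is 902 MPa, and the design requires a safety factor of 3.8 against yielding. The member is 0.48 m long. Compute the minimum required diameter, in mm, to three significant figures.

d = 104 mm

Allowable stress σ_allow = 902/3.8 = 237.4 MPa.
Required area A = F/σ_allow = 2000000/237.4 = 8426 mm².
A = πd²/4 → d = √(4A/π) = 103.6 mm.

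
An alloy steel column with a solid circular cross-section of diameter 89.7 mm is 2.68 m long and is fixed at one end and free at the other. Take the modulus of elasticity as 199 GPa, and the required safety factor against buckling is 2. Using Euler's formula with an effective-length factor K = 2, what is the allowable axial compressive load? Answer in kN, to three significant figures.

P_allow = 109 kN

I = πd⁴/64 = π×89.7⁴/64 = 3.178×10^6 mm⁴.
Effective length L_e = KL = 2×2.68 m = 5360 mm.
Euler critical load P_cr = π²EI/L_e² = π²×199000×3.178×10^6/5360² = 217300 N.
P_allow = P_cr/n = 217300/2 = 108600 N.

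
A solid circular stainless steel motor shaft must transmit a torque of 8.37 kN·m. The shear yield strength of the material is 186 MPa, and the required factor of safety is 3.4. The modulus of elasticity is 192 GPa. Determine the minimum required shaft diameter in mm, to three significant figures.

Allowable shear stress τ_allow = 186/3.4 = 54.71 MPa.
For a solid shaft τ = 16T/(πd³), so d³ = 16T/(π τ_allow) = 16×8370000/(π×54.71) = 779200 mm³.
d = (779200)^(1/3) = 92.02 mm.

d = 92.0 mm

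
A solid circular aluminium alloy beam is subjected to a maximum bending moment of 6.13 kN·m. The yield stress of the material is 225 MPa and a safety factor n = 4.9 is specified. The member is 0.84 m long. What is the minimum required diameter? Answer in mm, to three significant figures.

σ_allow = 225/4.9 = 45.92 MPa.
For a solid circular section σ = 32M/(πd³), so d³ = 32M/(π σ_allow) = 32×6130000/(π×45.92) = 1.360×10^6 mm³.
d = 110.8 mm.

d = 111 mm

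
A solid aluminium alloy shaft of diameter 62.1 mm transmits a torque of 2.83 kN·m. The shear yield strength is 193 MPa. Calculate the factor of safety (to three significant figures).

n = 3.21

τ = 16T/(πd³) = 16×2830000/(π×62.1³) = 60.18 MPa.
n = τ_limit/τ = 193/60.18 = 3.207.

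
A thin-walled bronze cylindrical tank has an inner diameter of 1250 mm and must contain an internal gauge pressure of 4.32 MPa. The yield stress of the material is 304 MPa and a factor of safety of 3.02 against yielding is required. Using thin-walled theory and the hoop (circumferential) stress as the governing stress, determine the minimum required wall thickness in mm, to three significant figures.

σ_allow = 304/3.02 = 100.7 MPa.
Hoop stress σ_h = pD/(2t), so t = pD/(2σ_allow) = 4.32×1250/(2×100.7) = 26.82 mm.

t = 26.8 mm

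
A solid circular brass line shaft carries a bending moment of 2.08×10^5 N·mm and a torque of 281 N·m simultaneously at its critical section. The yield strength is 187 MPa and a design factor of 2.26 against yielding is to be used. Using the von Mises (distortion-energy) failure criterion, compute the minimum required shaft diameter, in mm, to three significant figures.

σ_allow = σ_y/n = 187/2.26 = 82.74 MPa.
For a solid shaft σ_b = 32M/(πd³) and τ = 16T/(πd³), so the von Mises stress is σ' = (16/πd³)·√(4M²+3T²).
√(4M²+3T²) = √(4×(208000)² + 3×(281000)²) = 640300 N·mm.
d³ = 16×640300/(π×82.74) = 39410 mm³.
d = 34.03 mm.

d = 34.0 mm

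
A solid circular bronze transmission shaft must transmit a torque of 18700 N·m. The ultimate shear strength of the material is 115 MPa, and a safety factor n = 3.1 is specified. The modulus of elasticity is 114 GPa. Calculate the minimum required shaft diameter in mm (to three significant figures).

d = 137 mm

Allowable shear stress τ_allow = 115/3.1 = 37.10 MPa.
For a solid shaft τ = 16T/(πd³), so d³ = 16T/(π τ_allow) = 16×1.8700×10^7/(π×37.10) = 2.567×10^6 mm³.
d = (2.567×10^6)^(1/3) = 136.9 mm.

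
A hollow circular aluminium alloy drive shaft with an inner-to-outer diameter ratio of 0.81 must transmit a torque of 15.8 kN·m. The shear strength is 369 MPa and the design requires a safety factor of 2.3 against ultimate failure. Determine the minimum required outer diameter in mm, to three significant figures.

τ_allow = 369/2.3 = 160.4 MPa.
For a hollow shaft τ = 16T/[πd_o³(1−k⁴)] with k = 0.81, so 1−k⁴ = 0.5695.
d_o³ = 16T/[π τ_allow (1−k⁴)] = 16×1.5800×10^7/(π×160.4×0.5695) = 880700 mm³.
d_o = 95.85 mm.

d_o = 95.9 mm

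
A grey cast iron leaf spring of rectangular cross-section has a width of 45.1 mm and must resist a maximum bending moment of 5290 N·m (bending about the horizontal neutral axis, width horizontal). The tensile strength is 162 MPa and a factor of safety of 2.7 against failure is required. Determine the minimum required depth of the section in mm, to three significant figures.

σ_allow = 162/2.7 = 60.00 MPa.
For a rectangular section σ = 6M/(bh²), so h² = 6M/(b σ_allow) = 6×5290000/(45.1×60.00) = 11730 mm².
h = 108.3 mm.

h = 108 mm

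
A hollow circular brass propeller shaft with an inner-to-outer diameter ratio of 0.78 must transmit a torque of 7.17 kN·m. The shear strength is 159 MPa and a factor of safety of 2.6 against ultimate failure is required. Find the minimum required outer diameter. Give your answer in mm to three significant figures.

d_o = 98.2 mm

τ_allow = 159/2.6 = 61.15 MPa.
For a hollow shaft τ = 16T/[πd_o³(1−k⁴)] with k = 0.78, so 1−k⁴ = 0.6298.
d_o³ = 16T/[π τ_allow (1−k⁴)] = 16×7170000/(π×61.15×0.6298) = 948000 mm³.
d_o = 98.24 mm.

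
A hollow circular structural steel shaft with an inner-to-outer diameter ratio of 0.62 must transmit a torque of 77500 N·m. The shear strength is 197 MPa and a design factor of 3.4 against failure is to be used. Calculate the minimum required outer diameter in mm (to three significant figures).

d_o = 200 mm

τ_allow = 197/3.4 = 57.94 MPa.
For a hollow shaft τ = 16T/[πd_o³(1−k⁴)] with k = 0.62, so 1−k⁴ = 0.8522.
d_o³ = 16T/[π τ_allow (1−k⁴)] = 16×7.7500×10^7/(π×57.94×0.8522) = 7.993×10^6 mm³.
d_o = 199.9 mm.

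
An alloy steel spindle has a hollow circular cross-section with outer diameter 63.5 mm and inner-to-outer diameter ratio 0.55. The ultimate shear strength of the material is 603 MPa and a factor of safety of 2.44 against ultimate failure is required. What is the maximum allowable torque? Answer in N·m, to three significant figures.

τ_allow = 603/2.44 = 247.1 MPa.
For a hollow shaft T_allow = τ_allow·πd_o³(1−k⁴)/16 with 1−k⁴ = 0.9085, so πd_o³(1−k⁴)/16 = 45670 mm³.
T_allow = 247.1×45670 = 1.129×10^7 N·mm = 11290 N·m.

T_allow = 11300 N·m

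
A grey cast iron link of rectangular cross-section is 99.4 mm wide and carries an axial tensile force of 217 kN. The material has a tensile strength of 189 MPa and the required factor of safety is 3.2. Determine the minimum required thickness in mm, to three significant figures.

t = 37.0 mm

σ_allow = 189/3.2 = 59.06 MPa.
Required area A = F/σ_allow = 217000/59.06 = 3674 mm².
t = A/w = 3674/99.4 = 36.96 mm.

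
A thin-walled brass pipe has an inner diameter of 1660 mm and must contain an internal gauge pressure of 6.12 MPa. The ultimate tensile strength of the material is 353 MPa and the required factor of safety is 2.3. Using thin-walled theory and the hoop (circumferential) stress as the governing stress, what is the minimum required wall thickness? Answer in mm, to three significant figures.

σ_allow = 353/2.3 = 153.5 MPa.
Hoop stress σ_h = pD/(2t), so t = pD/(2σ_allow) = 6.12×1660/(2×153.5) = 33.10 mm.

t = 33.1 mm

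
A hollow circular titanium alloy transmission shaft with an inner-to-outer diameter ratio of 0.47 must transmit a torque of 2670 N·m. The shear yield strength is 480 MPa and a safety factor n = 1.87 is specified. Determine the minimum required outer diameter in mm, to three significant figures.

d_o = 38.2 mm

τ_allow = 480/1.87 = 256.7 MPa.
For a hollow shaft τ = 16T/[πd_o³(1−k⁴)] with k = 0.47, so 1−k⁴ = 0.9512.
d_o³ = 16T/[π τ_allow (1−k⁴)] = 16×2670000/(π×256.7×0.9512) = 55690 mm³.
d_o = 38.19 mm.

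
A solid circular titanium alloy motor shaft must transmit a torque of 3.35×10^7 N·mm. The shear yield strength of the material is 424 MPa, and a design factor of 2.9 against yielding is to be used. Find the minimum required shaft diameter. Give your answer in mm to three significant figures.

Allowable shear stress τ_allow = 424/2.9 = 146.2 MPa.
For a solid shaft τ = 16T/(πd³), so d³ = 16T/(π τ_allow) = 16×3.3500×10^7/(π×146.2) = 1.167×10^6 mm³.
d = (1.167×10^6)^(1/3) = 105.3 mm.

d = 105 mm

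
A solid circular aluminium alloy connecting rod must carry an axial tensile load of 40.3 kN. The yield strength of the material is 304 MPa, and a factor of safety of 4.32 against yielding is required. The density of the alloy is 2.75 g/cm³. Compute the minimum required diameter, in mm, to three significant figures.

d = 27.0 mm

Allowable stress σ_allow = 304/4.32 = 70.37 MPa.
Required area A = F/σ_allow = 40300/70.37 = 572.7 mm².
A = πd²/4 → d = √(4A/π) = 27.00 mm.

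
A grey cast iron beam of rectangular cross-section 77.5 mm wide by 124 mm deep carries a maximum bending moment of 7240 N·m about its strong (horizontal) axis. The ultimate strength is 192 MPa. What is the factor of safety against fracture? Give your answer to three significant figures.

Section modulus S = bh²/6 = 77.5×124²/6 = 198600 mm³.
σ = M/S = 7240000/198600 = 36.45 MPa.
n = 192/36.45 = 5.267.

n = 5.27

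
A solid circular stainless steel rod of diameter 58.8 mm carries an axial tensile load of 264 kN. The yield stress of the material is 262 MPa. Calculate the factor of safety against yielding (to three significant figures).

A = πd²/4 = 2715 mm².
σ = F/A = 264000/2715 = 97.22 MPa.
n = 262/97.22 = 2.695.

n = 2.69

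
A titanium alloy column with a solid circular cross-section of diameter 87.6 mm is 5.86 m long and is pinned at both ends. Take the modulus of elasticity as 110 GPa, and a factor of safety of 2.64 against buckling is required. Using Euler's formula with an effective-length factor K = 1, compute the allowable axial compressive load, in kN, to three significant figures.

I = πd⁴/64 = π×87.6⁴/64 = 2.891×10^6 mm⁴.
Effective length L_e = KL = 1×5.86 m = 5860 mm.
Euler critical load P_cr = π²EI/L_e² = π²×110000×2.891×10^6/5860² = 91390 N.
P_allow = P_cr/n = 91390/2.64 = 34620 N.

P_allow = 34.6 kN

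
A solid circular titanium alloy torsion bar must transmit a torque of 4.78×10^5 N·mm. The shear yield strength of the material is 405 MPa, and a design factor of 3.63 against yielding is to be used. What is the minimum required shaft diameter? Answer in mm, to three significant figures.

Allowable shear stress τ_allow = 405/3.63 = 111.6 MPa.
For a solid shaft τ = 16T/(πd³), so d³ = 16T/(π τ_allow) = 16×478000/(π×111.6) = 21820 mm³.
d = (21820)^(1/3) = 27.94 mm.

d = 27.9 mm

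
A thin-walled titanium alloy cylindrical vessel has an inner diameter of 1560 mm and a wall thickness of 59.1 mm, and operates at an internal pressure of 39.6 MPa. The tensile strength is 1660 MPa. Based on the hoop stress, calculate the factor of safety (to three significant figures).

n = 3.18

σ_h = pD/(2t) = 39.6×1560/(2×59.1) = 522.6 MPa.
n = 1660/522.6 = 3.176.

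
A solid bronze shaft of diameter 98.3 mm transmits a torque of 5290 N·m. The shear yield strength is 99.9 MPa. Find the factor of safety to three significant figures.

n = 3.52

τ = 16T/(πd³) = 16×5290000/(π×98.3³) = 28.36 MPa.
n = τ_limit/τ = 99.9/28.36 = 3.522.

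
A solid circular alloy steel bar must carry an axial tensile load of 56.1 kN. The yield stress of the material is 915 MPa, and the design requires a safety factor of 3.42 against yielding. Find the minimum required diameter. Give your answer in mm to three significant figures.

Allowable stress σ_allow = 915/3.42 = 267.5 MPa.
Required area A = F/σ_allow = 56100/267.5 = 209.7 mm².
A = πd²/4 → d = √(4A/π) = 16.34 mm.

d = 16.3 mm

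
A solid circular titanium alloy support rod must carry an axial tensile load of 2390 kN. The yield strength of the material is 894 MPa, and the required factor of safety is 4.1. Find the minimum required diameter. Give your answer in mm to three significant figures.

Allowable stress σ_allow = 894/4.1 = 218.0 MPa.
Required area A = F/σ_allow = 2390000/218.0 = 10960 mm².
A = πd²/4 → d = √(4A/π) = 118.1 mm.

d = 118 mm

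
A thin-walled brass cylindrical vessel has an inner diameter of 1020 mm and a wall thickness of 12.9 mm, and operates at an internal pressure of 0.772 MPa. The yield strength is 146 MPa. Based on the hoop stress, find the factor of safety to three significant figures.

n = 4.78

σ_h = pD/(2t) = 0.772×1020/(2×12.9) = 30.52 MPa.
n = 146/30.52 = 4.784.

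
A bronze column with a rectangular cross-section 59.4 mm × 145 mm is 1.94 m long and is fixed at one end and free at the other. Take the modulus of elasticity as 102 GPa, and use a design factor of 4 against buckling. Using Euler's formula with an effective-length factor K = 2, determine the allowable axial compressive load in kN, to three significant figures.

P_allow = 42.3 kN

Buckling occurs about the weak axis: I_min = h·b³/12 = 145×59.4³/12 = 2.532×10^6 mm⁴ (b = 59.4 mm is the smaller dimension).
Effective length L_e = KL = 2×1.94 m = 3880 mm.
Euler critical load P_cr = π²EI/L_e² = π²×102000×2.532×10^6/3880² = 169300 N.
P_allow = P_cr/n = 169300/4 = 42340 N.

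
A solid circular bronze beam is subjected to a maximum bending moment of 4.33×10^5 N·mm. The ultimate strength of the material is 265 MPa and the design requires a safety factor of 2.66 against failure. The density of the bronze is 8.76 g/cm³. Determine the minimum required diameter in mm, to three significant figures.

d = 35.4 mm

σ_allow = 265/2.66 = 99.62 MPa.
For a solid circular section σ = 32M/(πd³), so d³ = 32M/(π σ_allow) = 32×433000/(π×99.62) = 44270 mm³.
d = 35.38 mm.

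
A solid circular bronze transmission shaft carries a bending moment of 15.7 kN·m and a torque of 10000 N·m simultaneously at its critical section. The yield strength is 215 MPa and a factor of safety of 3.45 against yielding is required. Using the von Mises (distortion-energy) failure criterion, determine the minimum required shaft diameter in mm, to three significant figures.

d = 143 mm

σ_allow = σ_y/n = 215/3.45 = 62.32 MPa.
For a solid shaft σ_b = 32M/(πd³) and τ = 16T/(πd³), so the von Mises stress is σ' = (16/πd³)·√(4M²+3T²).
√(4M²+3T²) = √(4×(1.570×10^7)² + 3×(1.000×10^7)²) = 3.586×10^7 N·mm.
d³ = 16×3.586×10^7/(π×62.32) = 2.931×10^6 mm³.
d = 143.1 mm.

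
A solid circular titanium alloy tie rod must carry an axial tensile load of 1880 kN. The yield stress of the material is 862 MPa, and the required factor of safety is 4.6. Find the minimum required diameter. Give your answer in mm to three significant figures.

d = 113 mm

Allowable stress σ_allow = 862/4.6 = 187.4 MPa.
Required area A = F/σ_allow = 1880000/187.4 = 10030 mm².
A = πd²/4 → d = √(4A/π) = 113.0 mm.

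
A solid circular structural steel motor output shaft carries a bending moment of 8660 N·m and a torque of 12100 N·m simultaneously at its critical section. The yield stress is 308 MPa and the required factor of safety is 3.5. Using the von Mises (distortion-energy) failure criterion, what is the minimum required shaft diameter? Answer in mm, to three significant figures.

d = 116 mm

σ_allow = σ_y/n = 308/3.5 = 88.00 MPa.
For a solid shaft σ_b = 32M/(πd³) and τ = 16T/(πd³), so the von Mises stress is σ' = (16/πd³)·√(4M²+3T²).
√(4M²+3T²) = √(4×(8.660×10^6)² + 3×(1.210×10^7)²) = 2.719×10^7 N·mm.
d³ = 16×2.719×10^7/(π×88.00) = 1.574×10^6 mm³.
d = 116.3 mm.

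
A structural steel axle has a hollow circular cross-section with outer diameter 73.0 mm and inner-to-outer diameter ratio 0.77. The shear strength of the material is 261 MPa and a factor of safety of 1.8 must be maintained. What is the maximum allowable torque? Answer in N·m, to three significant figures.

τ_allow = 261/1.8 = 145.0 MPa.
For a hollow shaft T_allow = τ_allow·πd_o³(1−k⁴)/16 with 1−k⁴ = 0.6485, so πd_o³(1−k⁴)/16 = 49530 mm³.
T_allow = 145.0×49530 = 7.182×10^6 N·mm = 7182 N·m.

T_allow = 7180 N·m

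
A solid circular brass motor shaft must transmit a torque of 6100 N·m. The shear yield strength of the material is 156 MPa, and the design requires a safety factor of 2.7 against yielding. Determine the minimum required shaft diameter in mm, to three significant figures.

d = 81.3 mm

Allowable shear stress τ_allow = 156/2.7 = 57.78 MPa.
For a solid shaft τ = 16T/(πd³), so d³ = 16T/(π τ_allow) = 16×6100000/(π×57.78) = 537700 mm³.
d = (537700)^(1/3) = 81.32 mm.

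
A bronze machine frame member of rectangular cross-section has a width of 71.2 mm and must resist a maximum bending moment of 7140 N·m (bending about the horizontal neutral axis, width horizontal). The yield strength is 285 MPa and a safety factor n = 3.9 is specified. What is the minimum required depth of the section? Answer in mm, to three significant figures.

h = 90.7 mm

σ_allow = 285/3.9 = 73.08 MPa.
For a rectangular section σ = 6M/(bh²), so h² = 6M/(b σ_allow) = 6×7140000/(71.2×73.08) = 8234 mm².
h = 90.74 mm.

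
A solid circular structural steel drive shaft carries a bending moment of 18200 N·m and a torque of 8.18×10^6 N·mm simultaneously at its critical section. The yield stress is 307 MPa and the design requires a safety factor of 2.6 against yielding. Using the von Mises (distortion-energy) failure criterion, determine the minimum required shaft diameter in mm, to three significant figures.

d = 119 mm

σ_allow = σ_y/n = 307/2.6 = 118.1 MPa.
For a solid shaft σ_b = 32M/(πd³) and τ = 16T/(πd³), so the von Mises stress is σ' = (16/πd³)·√(4M²+3T²).
√(4M²+3T²) = √(4×(1.820×10^7)² + 3×(8.180×10^6)²) = 3.906×10^7 N·mm.
d³ = 16×3.906×10^7/(π×118.1) = 1.685×10^6 mm³.
d = 119.0 mm.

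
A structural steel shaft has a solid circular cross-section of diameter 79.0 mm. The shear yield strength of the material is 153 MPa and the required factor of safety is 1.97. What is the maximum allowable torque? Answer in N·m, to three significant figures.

T_allow = 7520 N·m

τ_allow = 153/1.97 = 77.66 MPa.
For a solid shaft T_allow = τ_allow·πd³/16; πd³/16 = π×79.0³/16 = 96810 mm³.
T_allow = 77.66×96810 = 7.519×10^6 N·mm = 7519 N·m.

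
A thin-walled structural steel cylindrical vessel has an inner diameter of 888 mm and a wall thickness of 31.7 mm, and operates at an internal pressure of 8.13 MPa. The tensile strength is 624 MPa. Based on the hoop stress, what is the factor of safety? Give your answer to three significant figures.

σ_h = pD/(2t) = 8.13×888/(2×31.7) = 113.9 MPa.
n = 624/113.9 = 5.480.

n = 5.48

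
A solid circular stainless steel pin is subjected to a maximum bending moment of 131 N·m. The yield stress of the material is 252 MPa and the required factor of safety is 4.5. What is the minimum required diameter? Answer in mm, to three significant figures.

σ_allow = 252/4.5 = 56.00 MPa.
For a solid circular section σ = 32M/(πd³), so d³ = 32M/(π σ_allow) = 32×131000/(π×56.00) = 23830 mm³.
d = 28.78 mm.

d = 28.8 mm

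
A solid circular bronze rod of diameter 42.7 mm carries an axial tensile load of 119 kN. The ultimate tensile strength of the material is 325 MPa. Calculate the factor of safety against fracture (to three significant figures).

n = 3.91

A = πd²/4 = 1432 mm².
σ = F/A = 119000/1432 = 83.10 MPa.
n = 325/83.10 = 3.911.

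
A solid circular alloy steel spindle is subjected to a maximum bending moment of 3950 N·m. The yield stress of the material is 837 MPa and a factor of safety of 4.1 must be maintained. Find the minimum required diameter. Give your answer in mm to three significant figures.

σ_allow = 837/4.1 = 204.1 MPa.
For a solid circular section σ = 32M/(πd³), so d³ = 32M/(π σ_allow) = 32×3950000/(π×204.1) = 197100 mm³.
d = 58.19 mm.

d = 58.2 mm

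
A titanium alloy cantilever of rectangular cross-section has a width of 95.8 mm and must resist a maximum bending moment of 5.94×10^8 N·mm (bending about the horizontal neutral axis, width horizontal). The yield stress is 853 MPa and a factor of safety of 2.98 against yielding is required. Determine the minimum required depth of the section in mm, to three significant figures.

σ_allow = 853/2.98 = 286.2 MPa.
For a rectangular section σ = 6M/(bh²), so h² = 6M/(b σ_allow) = 6×5.9400×10^8/(95.8×286.2) = 130000 mm².
h = 360.5 mm.

h = 361 mm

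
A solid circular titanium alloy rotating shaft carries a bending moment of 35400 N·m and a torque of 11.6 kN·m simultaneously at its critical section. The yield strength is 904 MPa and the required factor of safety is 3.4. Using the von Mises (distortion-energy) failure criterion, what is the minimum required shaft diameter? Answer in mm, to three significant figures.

d = 112 mm

σ_allow = σ_y/n = 904/3.4 = 265.9 MPa.
For a solid shaft σ_b = 32M/(πd³) and τ = 16T/(πd³), so the von Mises stress is σ' = (16/πd³)·√(4M²+3T²).
√(4M²+3T²) = √(4×(3.540×10^7)² + 3×(1.160×10^7)²) = 7.360×10^7 N·mm.
d³ = 16×7.360×10^7/(π×265.9) = 1.410×10^6 mm³.
d = 112.1 mm.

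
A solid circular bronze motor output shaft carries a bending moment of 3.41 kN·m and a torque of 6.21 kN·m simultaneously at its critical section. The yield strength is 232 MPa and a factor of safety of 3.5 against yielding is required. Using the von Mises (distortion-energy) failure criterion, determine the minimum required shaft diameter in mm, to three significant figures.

σ_allow = σ_y/n = 232/3.5 = 66.29 MPa.
For a solid shaft σ_b = 32M/(πd³) and τ = 16T/(πd³), so the von Mises stress is σ' = (16/πd³)·√(4M²+3T²).
√(4M²+3T²) = √(4×(3.410×10^6)² + 3×(6.210×10^6)²) = 1.274×10^7 N·mm.
d³ = 16×1.274×10^7/(π×66.29) = 978500 mm³.
d = 99.28 mm.

d = 99.3 mm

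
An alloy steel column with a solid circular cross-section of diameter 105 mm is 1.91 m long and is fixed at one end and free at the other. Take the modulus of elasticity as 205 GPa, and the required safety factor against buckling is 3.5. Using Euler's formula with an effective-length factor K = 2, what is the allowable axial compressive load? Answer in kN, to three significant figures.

P_allow = 236 kN

I = πd⁴/64 = π×105⁴/64 = 5.967×10^6 mm⁴.
Effective length L_e = KL = 2×1.91 m = 3820 mm.
Euler critical load P_cr = π²EI/L_e² = π²×205000×5.967×10^6/3820² = 827300 N.
P_allow = P_cr/n = 827300/3.5 = 236400 N.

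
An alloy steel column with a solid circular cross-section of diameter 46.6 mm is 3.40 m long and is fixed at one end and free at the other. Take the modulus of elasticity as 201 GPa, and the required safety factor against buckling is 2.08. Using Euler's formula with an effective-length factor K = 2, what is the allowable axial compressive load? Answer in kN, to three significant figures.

I = πd⁴/64 = π×46.6⁴/64 = 231500 mm⁴.
Effective length L_e = KL = 2×3.40 m = 6800 mm.
Euler critical load P_cr = π²EI/L_e² = π²×201000×231500/6800² = 9931 N.
P_allow = P_cr/n = 9931/2.08 = 4775 N.

P_allow = 4.77 kN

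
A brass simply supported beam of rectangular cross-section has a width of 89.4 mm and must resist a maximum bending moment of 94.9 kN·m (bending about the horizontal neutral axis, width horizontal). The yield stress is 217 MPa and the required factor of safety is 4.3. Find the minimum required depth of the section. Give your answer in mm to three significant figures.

h = 355 mm

σ_allow = 217/4.3 = 50.47 MPa.
For a rectangular section σ = 6M/(bh²), so h² = 6M/(b σ_allow) = 6×9.4900×10^7/(89.4×50.47) = 126200 mm².
h = 355.3 mm.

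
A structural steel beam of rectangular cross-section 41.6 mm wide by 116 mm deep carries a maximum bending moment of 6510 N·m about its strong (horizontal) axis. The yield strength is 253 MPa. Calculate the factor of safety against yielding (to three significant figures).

Section modulus S = bh²/6 = 41.6×116²/6 = 93290 mm³.
σ = M/S = 6510000/93290 = 69.78 MPa.
n = 253/69.78 = 3.626.

n = 3.63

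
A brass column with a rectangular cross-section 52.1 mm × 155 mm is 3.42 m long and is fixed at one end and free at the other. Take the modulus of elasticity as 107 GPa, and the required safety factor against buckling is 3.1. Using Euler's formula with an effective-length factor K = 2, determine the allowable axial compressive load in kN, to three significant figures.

P_allow = 13.3 kN

Buckling occurs about the weak axis: I_min = h·b³/12 = 155×52.1³/12 = 1.827×10^6 mm⁴ (b = 52.1 mm is the smaller dimension).
Effective length L_e = KL = 2×3.42 m = 6840 mm.
Euler critical load P_cr = π²EI/L_e² = π²×107000×1.827×10^6/6840² = 41230 N.
P_allow = P_cr/n = 41230/3.1 = 13300 N.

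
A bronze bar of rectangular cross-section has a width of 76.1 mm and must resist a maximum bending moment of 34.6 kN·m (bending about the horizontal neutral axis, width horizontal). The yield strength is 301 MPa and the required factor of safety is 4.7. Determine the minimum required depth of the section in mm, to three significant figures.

h = 206 mm

σ_allow = 301/4.7 = 64.04 MPa.
For a rectangular section σ = 6M/(bh²), so h² = 6M/(b σ_allow) = 6×3.4600×10^7/(76.1×64.04) = 42600 mm².
h = 206.4 mm.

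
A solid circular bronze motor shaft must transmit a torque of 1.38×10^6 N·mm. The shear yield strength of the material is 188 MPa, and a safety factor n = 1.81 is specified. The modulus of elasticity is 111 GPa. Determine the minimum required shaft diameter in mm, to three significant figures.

d = 40.7 mm

Allowable shear stress τ_allow = 188/1.81 = 103.9 MPa.
For a solid shaft τ = 16T/(πd³), so d³ = 16T/(π τ_allow) = 16×1380000/(π×103.9) = 67670 mm³.
d = (67670)^(1/3) = 40.75 mm.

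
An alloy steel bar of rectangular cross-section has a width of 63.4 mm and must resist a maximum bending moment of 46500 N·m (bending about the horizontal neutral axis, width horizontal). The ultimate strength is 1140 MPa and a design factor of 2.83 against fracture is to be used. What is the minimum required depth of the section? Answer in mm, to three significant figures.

h = 105 mm

σ_allow = 1140/2.83 = 402.8 MPa.
For a rectangular section σ = 6M/(bh²), so h² = 6M/(b σ_allow) = 6×4.6500×10^7/(63.4×402.8) = 10920 mm².
h = 104.5 mm.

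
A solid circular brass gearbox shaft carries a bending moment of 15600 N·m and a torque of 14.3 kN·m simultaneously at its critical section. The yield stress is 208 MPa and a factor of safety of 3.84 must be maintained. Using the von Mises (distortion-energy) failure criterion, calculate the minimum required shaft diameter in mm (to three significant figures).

σ_allow = σ_y/n = 208/3.84 = 54.17 MPa.
For a solid shaft σ_b = 32M/(πd³) and τ = 16T/(πd³), so the von Mises stress is σ' = (16/πd³)·√(4M²+3T²).
√(4M²+3T²) = √(4×(1.560×10^7)² + 3×(1.430×10^7)²) = 3.984×10^7 N·mm.
d³ = 16×3.984×10^7/(π×54.17) = 3.746×10^6 mm³.
d = 155.3 mm.

d = 155 mm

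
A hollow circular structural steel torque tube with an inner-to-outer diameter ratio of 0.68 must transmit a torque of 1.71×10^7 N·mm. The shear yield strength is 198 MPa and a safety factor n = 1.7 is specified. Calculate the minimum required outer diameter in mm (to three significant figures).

d_o = 98.3 mm

τ_allow = 198/1.7 = 116.5 MPa.
For a hollow shaft τ = 16T/[πd_o³(1−k⁴)] with k = 0.68, so 1−k⁴ = 0.7862.
d_o³ = 16T/[π τ_allow (1−k⁴)] = 16×1.7100×10^7/(π×116.5×0.7862) = 951100 mm³.
d_o = 98.34 mm.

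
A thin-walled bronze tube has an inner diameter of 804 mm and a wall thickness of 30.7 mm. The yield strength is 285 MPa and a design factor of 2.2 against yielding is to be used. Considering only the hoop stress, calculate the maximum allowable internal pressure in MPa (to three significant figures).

p_allow = 9.89 MPa

σ_allow = 285/2.2 = 129.5 MPa.
σ_h = pD/(2t) → p_allow = 2σ_allow t/D = 2×129.5×30.7/804 = 9.893 MPa.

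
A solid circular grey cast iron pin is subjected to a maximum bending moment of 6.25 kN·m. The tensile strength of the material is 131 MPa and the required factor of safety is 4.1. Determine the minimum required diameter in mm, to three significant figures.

σ_allow = 131/4.1 = 31.95 MPa.
For a solid circular section σ = 32M/(πd³), so d³ = 32M/(π σ_allow) = 32×6250000/(π×31.95) = 1.992×10^6 mm³.
d = 125.8 mm.

d = 126 mm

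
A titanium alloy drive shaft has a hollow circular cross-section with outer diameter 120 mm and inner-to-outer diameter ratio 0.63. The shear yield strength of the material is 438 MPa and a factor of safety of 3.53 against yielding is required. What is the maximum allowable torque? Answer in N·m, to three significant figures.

τ_allow = 438/3.53 = 124.1 MPa.
For a hollow shaft T_allow = τ_allow·πd_o³(1−k⁴)/16 with 1−k⁴ = 0.8425, so πd_o³(1−k⁴)/16 = 285800 mm³.
T_allow = 124.1×285800 = 3.547×10^7 N·mm = 35470 N·m.

T_allow = 35500 N·m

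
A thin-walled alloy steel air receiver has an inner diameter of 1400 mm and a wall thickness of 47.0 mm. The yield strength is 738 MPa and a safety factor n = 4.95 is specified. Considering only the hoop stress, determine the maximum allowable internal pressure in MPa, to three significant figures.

p_allow = 10.0 MPa

σ_allow = 738/4.95 = 149.1 MPa.
σ_h = pD/(2t) → p_allow = 2σ_allow t/D = 2×149.1×47.0/1400 = 10.01 MPa.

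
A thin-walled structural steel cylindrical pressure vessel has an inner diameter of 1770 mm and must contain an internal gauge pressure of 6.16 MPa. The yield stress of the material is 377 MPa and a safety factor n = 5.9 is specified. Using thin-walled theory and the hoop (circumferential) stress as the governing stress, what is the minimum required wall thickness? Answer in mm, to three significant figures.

σ_allow = 377/5.9 = 63.90 MPa.
Hoop stress σ_h = pD/(2t), so t = pD/(2σ_allow) = 6.16×1770/(2×63.90) = 85.32 mm.

t = 85.3 mm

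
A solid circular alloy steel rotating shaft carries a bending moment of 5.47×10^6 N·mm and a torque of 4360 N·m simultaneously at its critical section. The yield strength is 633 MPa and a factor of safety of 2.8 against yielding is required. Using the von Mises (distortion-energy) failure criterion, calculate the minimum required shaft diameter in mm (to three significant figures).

d = 66.9 mm

σ_allow = σ_y/n = 633/2.8 = 226.1 MPa.
For a solid shaft σ_b = 32M/(πd³) and τ = 16T/(πd³), so the von Mises stress is σ' = (16/πd³)·√(4M²+3T²).
√(4M²+3T²) = √(4×(5.470×10^6)² + 3×(4.360×10^6)²) = 1.329×10^7 N·mm.
d³ = 16×1.329×10^7/(π×226.1) = 299500 mm³.
d = 66.90 mm.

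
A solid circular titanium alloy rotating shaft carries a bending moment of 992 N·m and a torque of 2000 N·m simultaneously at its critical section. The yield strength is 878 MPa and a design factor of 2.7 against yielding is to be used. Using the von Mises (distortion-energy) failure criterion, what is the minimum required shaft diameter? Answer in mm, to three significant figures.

d = 39.7 mm

σ_allow = σ_y/n = 878/2.7 = 325.2 MPa.
For a solid shaft σ_b = 32M/(πd³) and τ = 16T/(πd³), so the von Mises stress is σ' = (16/πd³)·√(4M²+3T²).
√(4M²+3T²) = √(4×(992000)² + 3×(2.000×10^6)²) = 3.992×10^6 N·mm.
d³ = 16×3.992×10^6/(π×325.2) = 62520 mm³.
d = 39.69 mm.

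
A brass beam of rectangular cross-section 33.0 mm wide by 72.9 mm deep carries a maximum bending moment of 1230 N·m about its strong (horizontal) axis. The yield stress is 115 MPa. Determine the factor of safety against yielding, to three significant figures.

Section modulus S = bh²/6 = 33.0×72.9²/6 = 29230 mm³.
σ = M/S = 1230000/29230 = 42.08 MPa.
n = 115/42.08 = 2.733.

n = 2.73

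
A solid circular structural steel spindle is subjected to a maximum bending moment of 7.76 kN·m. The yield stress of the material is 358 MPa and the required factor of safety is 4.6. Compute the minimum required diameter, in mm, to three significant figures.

σ_allow = 358/4.6 = 77.83 MPa.
For a solid circular section σ = 32M/(πd³), so d³ = 32M/(π σ_allow) = 32×7760000/(π×77.83) = 1.016×10^6 mm³.
d = 100.5 mm.

d = 101 mm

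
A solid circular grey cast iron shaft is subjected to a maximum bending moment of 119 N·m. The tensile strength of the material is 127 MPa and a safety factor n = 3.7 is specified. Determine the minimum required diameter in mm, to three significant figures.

σ_allow = 127/3.7 = 34.32 MPa.
For a solid circular section σ = 32M/(πd³), so d³ = 32M/(π σ_allow) = 32×119000/(π×34.32) = 35310 mm³.
d = 32.81 mm.

d = 32.8 mm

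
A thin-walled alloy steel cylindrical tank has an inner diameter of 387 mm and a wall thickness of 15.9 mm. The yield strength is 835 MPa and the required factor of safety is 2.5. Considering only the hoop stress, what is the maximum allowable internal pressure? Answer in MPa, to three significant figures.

σ_allow = 835/2.5 = 334.0 MPa.
σ_h = pD/(2t) → p_allow = 2σ_allow t/D = 2×334.0×15.9/387 = 27.44 MPa.

p_allow = 27.4 MPa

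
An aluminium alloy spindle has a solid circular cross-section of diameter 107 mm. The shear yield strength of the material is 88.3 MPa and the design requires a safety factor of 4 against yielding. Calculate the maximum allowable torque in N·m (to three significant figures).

τ_allow = 88.3/4 = 22.07 MPa.
For a solid shaft T_allow = τ_allow·πd³/16; πd³/16 = π×107³/16 = 240500 mm³.
T_allow = 22.07×240500 = 5.310×10^6 N·mm = 5310 N·m.

T_allow = 5310 N·m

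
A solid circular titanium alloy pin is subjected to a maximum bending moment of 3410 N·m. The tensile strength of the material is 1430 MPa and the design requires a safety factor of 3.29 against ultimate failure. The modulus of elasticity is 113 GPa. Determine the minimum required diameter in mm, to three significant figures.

σ_allow = 1430/3.29 = 434.7 MPa.
For a solid circular section σ = 32M/(πd³), so d³ = 32M/(π σ_allow) = 32×3410000/(π×434.7) = 79910 mm³.
d = 43.07 mm.

d = 43.1 mm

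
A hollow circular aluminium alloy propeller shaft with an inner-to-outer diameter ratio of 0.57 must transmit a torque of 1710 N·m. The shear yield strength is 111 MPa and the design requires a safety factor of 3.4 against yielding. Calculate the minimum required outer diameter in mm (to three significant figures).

d_o = 66.8 mm

τ_allow = 111/3.4 = 32.65 MPa.
For a hollow shaft τ = 16T/[πd_o³(1−k⁴)] with k = 0.57, so 1−k⁴ = 0.8944.
d_o³ = 16T/[π τ_allow (1−k⁴)] = 16×1710000/(π×32.65×0.8944) = 298200 mm³.
d_o = 66.81 mm.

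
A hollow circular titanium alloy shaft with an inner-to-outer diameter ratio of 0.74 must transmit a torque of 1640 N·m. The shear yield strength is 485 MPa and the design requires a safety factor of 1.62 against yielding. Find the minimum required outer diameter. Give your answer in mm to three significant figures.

d_o = 34.2 mm

τ_allow = 485/1.62 = 299.4 MPa.
For a hollow shaft τ = 16T/[πd_o³(1−k⁴)] with k = 0.74, so 1−k⁴ = 0.7001.
d_o³ = 16T/[π τ_allow (1−k⁴)] = 16×1640000/(π×299.4×0.7001) = 39850 mm³.
d_o = 34.16 mm.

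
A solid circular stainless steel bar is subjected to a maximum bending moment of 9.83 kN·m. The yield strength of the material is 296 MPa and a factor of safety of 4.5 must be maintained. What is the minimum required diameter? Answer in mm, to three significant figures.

σ_allow = 296/4.5 = 65.78 MPa.
For a solid circular section σ = 32M/(πd³), so d³ = 32M/(π σ_allow) = 32×9830000/(π×65.78) = 1.522×10^6 mm³.
d = 115.0 mm.

d = 115 mm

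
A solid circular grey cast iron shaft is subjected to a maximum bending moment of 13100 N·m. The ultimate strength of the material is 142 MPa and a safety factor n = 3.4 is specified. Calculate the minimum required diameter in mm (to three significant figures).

d = 147 mm

σ_allow = 142/3.4 = 41.76 MPa.
For a solid circular section σ = 32M/(πd³), so d³ = 32M/(π σ_allow) = 32×1.3100×10^7/(π×41.76) = 3.195×10^6 mm³.
d = 147.3 mm.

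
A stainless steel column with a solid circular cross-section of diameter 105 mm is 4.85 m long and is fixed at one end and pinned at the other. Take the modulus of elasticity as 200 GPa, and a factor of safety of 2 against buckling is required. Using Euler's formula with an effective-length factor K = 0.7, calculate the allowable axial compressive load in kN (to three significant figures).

I = πd⁴/64 = π×105⁴/64 = 5.967×10^6 mm⁴.
Effective length L_e = KL = 0.7×4.85 m = 3395 mm.
Euler critical load P_cr = π²EI/L_e² = π²×200000×5.967×10^6/3395² = 1.022×10^6 N.
P_allow = P_cr/n = 1.022×10^6/2 = 510900 N.

P_allow = 511 kN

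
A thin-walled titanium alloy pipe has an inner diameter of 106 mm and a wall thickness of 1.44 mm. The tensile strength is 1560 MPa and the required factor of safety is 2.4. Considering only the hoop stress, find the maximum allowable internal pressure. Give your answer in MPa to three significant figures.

p_allow = 17.7 MPa

σ_allow = 1560/2.4 = 650.0 MPa.
σ_h = pD/(2t) → p_allow = 2σ_allow t/D = 2×650.0×1.44/106 = 17.66 MPa.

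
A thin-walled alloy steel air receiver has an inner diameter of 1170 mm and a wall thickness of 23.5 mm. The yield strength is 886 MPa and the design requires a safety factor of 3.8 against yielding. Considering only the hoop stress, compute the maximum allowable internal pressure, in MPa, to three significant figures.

p_allow = 9.37 MPa

σ_allow = 886/3.8 = 233.2 MPa.
σ_h = pD/(2t) → p_allow = 2σ_allow t/D = 2×233.2×23.5/1170 = 9.366 MPa.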